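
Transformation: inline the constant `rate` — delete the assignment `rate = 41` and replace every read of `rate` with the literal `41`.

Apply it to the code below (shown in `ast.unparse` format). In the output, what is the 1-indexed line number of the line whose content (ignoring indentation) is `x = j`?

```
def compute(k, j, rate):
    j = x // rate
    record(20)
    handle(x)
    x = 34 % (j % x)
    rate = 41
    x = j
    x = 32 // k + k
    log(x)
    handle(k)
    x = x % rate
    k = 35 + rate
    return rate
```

6

Transformed code:
def compute(k, j, rate):
    j = x // 41
    record(20)
    handle(x)
    x = 34 % (j % x)
    x = j
    x = 32 // k + k
    log(x)
    handle(k)
    x = x % 41
    k = 35 + 41
    return 41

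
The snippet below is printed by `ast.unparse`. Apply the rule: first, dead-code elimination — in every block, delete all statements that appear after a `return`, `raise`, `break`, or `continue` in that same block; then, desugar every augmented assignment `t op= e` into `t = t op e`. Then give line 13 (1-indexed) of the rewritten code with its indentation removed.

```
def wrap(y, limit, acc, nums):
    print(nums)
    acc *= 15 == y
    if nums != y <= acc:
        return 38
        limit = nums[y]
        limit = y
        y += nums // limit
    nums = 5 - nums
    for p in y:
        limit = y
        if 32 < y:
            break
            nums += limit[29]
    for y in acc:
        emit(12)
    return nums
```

return nums

Transformed code:
def wrap(y, limit, acc, nums):
    print(nums)
    acc = acc * (15 == y)
    if nums != y <= acc:
        return 38
    nums = 5 - nums
    for p in y:
        limit = y
        if 32 < y:
            break
    for y in acc:
        emit(12)
    return nums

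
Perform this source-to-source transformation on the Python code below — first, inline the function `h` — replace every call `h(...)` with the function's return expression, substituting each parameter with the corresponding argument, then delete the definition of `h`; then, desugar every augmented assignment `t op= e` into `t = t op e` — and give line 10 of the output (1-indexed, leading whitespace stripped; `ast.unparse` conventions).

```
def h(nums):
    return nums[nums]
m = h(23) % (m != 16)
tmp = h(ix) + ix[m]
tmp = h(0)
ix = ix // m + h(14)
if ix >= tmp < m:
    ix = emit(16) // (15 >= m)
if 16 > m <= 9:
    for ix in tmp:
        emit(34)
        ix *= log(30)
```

Transformed code:
m = 23[23] % (m != 16)
tmp = ix[ix] + ix[m]
tmp = 0[0]
ix = ix // m + 14[14]
if ix >= tmp < m:
    ix = emit(16) // (15 >= m)
if 16 > m <= 9:
    for ix in tmp:
        emit(34)
        ix = ix * log(30)

ix = ix * log(30)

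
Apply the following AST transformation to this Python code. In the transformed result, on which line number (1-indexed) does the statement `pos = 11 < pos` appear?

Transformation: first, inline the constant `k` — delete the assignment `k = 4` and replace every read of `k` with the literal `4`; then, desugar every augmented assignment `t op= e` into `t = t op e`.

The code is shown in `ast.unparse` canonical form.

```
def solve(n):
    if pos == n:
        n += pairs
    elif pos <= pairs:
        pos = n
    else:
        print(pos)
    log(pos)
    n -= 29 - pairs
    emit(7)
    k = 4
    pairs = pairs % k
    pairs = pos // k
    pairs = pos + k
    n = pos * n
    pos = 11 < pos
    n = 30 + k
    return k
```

Transformed code:
def solve(n):
    if pos == n:
        n = n + pairs
    elif pos <= pairs:
        pos = n
    else:
        print(pos)
    log(pos)
    n = n - (29 - pairs)
    emit(7)
    pairs = pairs % 4
    pairs = pos // 4
    pairs = pos + 4
    n = pos * n
    pos = 11 < pos
    n = 30 + 4
    return 4

15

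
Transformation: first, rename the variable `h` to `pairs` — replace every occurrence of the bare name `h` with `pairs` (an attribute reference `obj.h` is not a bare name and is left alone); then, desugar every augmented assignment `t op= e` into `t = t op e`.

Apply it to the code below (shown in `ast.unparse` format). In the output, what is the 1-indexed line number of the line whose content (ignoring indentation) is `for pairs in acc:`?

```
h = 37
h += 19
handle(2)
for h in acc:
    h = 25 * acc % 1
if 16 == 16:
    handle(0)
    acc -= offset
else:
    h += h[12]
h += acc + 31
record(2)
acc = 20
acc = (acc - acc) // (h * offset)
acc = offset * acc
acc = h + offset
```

Transformed code:
pairs = 37
pairs = pairs + 19
handle(2)
for pairs in acc:
    pairs = 25 * acc % 1
if 16 == 16:
    handle(0)
    acc = acc - offset
else:
    pairs = pairs + pairs[12]
pairs = pairs + (acc + 31)
record(2)
acc = 20
acc = (acc - acc) // (pairs * offset)
acc = offset * acc
acc = pairs + offset

4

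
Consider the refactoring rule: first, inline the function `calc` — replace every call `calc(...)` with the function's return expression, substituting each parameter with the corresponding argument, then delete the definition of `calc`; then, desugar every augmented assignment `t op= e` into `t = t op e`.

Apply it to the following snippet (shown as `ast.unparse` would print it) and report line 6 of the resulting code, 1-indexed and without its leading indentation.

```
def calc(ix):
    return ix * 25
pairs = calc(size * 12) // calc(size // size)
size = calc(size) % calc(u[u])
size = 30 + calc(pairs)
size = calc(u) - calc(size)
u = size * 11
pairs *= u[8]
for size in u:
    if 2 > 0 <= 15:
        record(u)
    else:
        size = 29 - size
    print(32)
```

pairs = pairs * u[8]

Transformed code:
pairs = size * 12 * 25 // (size // size * 25)
size = size * 25 % (u[u] * 25)
size = 30 + pairs * 25
size = u * 25 - size * 25
u = size * 11
pairs = pairs * u[8]
for size in u:
    if 2 > 0 <= 15:
        record(u)
    else:
        size = 29 - size
    print(32)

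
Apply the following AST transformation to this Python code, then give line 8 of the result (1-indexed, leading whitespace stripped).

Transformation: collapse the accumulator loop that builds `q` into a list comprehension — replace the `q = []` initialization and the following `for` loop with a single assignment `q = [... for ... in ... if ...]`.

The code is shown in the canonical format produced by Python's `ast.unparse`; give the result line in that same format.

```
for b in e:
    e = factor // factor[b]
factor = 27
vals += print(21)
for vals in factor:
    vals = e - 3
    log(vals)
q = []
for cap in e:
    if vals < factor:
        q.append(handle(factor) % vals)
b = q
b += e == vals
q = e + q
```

Transformed code:
for b in e:
    e = factor // factor[b]
factor = 27
vals += print(21)
for vals in factor:
    vals = e - 3
    log(vals)
q = [handle(factor) % vals for cap in e if vals < factor]
b = q
b += e == vals
q = e + q

q = [handle(factor) % vals for cap in e if vals < factor]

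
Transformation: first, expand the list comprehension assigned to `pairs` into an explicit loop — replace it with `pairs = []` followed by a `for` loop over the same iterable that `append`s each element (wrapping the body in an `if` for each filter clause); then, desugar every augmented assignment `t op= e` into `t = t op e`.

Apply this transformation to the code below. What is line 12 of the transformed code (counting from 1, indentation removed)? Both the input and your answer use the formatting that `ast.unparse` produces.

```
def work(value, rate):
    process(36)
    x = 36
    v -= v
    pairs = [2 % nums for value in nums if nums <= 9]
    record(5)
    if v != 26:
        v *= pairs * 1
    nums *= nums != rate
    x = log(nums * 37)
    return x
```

nums = nums * (nums != rate)

Transformed code:
def work(value, rate):
    process(36)
    x = 36
    v = v - v
    pairs = []
    for value in nums:
        if nums <= 9:
            pairs.append(2 % nums)
    record(5)
    if v != 26:
        v = v * (pairs * 1)
    nums = nums * (nums != rate)
    x = log(nums * 37)
    return x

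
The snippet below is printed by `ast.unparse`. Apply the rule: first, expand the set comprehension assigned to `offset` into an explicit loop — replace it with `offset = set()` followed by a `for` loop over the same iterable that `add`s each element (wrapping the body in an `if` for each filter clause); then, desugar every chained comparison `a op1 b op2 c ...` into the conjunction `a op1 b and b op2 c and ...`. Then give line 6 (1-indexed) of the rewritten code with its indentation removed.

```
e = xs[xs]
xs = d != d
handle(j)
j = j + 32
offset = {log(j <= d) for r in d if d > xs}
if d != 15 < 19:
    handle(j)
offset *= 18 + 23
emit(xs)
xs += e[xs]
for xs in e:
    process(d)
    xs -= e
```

Transformed code:
e = xs[xs]
xs = d != d
handle(j)
j = j + 32
offset = set()
for r in d:
    if d > xs:
        offset.add(log(j <= d))
if d != 15 and 15 < 19:
    handle(j)
offset *= 18 + 23
emit(xs)
xs += e[xs]
for xs in e:
    process(d)
    xs -= e

for r in d:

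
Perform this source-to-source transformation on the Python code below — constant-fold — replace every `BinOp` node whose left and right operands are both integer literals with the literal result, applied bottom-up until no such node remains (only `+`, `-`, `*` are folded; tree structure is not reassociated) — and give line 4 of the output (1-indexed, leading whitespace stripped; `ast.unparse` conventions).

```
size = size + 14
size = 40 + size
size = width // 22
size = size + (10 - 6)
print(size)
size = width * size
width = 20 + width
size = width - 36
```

size = size + 4

Transformed code:
size = size + 14
size = 40 + size
size = width // 22
size = size + 4
print(size)
size = width * size
width = 20 + width
size = width - 36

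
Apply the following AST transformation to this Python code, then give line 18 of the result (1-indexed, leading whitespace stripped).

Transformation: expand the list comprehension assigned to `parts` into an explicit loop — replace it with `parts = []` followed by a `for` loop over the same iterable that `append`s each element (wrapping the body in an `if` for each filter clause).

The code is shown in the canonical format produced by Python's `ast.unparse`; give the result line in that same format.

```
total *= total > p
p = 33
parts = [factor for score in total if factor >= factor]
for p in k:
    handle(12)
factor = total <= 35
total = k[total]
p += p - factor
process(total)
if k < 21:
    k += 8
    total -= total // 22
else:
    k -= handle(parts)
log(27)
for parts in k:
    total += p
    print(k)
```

Transformed code:
total *= total > p
p = 33
parts = []
for score in total:
    if factor >= factor:
        parts.append(factor)
for p in k:
    handle(12)
factor = total <= 35
total = k[total]
p += p - factor
process(total)
if k < 21:
    k += 8
    total -= total // 22
else:
    k -= handle(parts)
log(27)
for parts in k:
    total += p
    print(k)

log(27)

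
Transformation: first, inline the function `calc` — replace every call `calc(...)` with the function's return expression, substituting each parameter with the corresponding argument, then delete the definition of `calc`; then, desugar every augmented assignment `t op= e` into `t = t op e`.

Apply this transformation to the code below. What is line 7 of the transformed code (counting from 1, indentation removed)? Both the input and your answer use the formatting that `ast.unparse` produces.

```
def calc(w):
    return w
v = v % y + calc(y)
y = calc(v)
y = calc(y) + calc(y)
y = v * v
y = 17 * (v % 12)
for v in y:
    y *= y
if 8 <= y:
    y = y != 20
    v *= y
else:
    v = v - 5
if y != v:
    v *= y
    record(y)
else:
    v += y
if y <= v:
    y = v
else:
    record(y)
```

y = y * y

Transformed code:
v = v % y + y
y = v
y = y + y
y = v * v
y = 17 * (v % 12)
for v in y:
    y = y * y
if 8 <= y:
    y = y != 20
    v = v * y
else:
    v = v - 5
if y != v:
    v = v * y
    record(y)
else:
    v = v + y
if y <= v:
    y = v
else:
    record(y)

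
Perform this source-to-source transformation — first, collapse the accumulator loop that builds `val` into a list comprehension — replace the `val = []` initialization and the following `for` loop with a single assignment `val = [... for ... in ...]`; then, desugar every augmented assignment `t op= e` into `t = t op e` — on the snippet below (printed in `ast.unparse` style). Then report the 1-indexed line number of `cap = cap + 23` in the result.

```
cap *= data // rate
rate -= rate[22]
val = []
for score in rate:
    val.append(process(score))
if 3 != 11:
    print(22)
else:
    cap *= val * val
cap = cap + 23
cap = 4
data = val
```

Transformed code:
cap = cap * (data // rate)
rate = rate - rate[22]
val = [process(score) for score in rate]
if 3 != 11:
    print(22)
else:
    cap = cap * (val * val)
cap = cap + 23
cap = 4
data = val

8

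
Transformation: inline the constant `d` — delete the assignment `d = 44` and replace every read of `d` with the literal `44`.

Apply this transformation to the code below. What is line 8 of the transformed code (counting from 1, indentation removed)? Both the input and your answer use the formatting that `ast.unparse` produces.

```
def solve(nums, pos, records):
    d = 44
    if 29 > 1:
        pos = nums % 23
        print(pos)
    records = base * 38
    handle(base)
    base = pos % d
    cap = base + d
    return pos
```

Transformed code:
def solve(nums, pos, records):
    if 29 > 1:
        pos = nums % 23
        print(pos)
    records = base * 38
    handle(base)
    base = pos % 44
    cap = base + 44
    return pos

cap = base + 44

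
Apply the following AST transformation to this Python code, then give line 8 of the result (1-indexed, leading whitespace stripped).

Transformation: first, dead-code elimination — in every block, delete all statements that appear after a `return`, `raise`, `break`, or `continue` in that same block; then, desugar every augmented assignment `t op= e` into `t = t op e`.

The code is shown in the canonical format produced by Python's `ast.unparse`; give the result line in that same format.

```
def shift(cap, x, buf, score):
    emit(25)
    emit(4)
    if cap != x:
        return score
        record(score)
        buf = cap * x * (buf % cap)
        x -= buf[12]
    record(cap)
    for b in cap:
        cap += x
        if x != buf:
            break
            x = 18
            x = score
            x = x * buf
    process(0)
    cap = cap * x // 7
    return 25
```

cap = cap + x

Transformed code:
def shift(cap, x, buf, score):
    emit(25)
    emit(4)
    if cap != x:
        return score
    record(cap)
    for b in cap:
        cap = cap + x
        if x != buf:
            break
    process(0)
    cap = cap * x // 7
    return 25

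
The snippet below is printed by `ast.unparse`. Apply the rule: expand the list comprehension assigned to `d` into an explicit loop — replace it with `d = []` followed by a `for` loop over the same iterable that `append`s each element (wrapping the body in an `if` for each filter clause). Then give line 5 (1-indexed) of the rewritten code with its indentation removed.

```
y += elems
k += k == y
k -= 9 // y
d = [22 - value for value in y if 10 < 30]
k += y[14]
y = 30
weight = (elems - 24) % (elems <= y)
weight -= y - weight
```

for value in y:

Transformed code:
y += elems
k += k == y
k -= 9 // y
d = []
for value in y:
    if 10 < 30:
        d.append(22 - value)
k += y[14]
y = 30
weight = (elems - 24) % (elems <= y)
weight -= y - weight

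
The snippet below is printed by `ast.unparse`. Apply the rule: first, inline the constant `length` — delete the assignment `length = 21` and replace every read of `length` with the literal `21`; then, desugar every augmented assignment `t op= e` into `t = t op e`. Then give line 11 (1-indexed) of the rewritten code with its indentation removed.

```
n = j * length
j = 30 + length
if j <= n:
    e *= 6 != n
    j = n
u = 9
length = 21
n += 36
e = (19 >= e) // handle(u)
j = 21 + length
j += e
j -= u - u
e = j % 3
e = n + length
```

j = j - (u - u)

Transformed code:
n = j * 21
j = 30 + 21
if j <= n:
    e = e * (6 != n)
    j = n
u = 9
n = n + 36
e = (19 >= e) // handle(u)
j = 21 + 21
j = j + e
j = j - (u - u)
e = j % 3
e = n + 21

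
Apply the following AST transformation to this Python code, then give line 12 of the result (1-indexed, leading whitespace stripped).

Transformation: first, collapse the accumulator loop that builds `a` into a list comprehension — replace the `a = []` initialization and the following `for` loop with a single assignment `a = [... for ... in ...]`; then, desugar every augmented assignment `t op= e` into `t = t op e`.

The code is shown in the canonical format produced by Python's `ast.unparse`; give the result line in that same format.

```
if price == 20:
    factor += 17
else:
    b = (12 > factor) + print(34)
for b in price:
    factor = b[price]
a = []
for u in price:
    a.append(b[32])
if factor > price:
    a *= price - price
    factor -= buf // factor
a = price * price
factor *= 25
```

factor = factor * 25

Transformed code:
if price == 20:
    factor = factor + 17
else:
    b = (12 > factor) + print(34)
for b in price:
    factor = b[price]
a = [b[32] for u in price]
if factor > price:
    a = a * (price - price)
    factor = factor - buf // factor
a = price * price
factor = factor * 25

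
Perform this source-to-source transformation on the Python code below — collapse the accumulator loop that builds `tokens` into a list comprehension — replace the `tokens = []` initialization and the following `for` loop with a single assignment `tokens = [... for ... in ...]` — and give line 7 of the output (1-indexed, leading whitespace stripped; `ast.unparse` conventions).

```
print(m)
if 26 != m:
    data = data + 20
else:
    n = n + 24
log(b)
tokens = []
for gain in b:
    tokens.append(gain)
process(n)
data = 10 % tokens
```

Transformed code:
print(m)
if 26 != m:
    data = data + 20
else:
    n = n + 24
log(b)
tokens = [gain for gain in b]
process(n)
data = 10 % tokens

tokens = [gain for gain in b]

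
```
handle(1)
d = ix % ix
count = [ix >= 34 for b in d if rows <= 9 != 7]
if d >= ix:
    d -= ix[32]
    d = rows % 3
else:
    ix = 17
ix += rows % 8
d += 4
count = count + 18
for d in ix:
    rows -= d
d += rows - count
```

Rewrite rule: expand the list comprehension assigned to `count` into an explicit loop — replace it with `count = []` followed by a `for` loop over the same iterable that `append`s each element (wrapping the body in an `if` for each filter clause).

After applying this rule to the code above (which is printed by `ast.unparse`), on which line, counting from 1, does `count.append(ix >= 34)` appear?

Transformed code:
handle(1)
d = ix % ix
count = []
for b in d:
    if rows <= 9 != 7:
        count.append(ix >= 34)
if d >= ix:
    d -= ix[32]
    d = rows % 3
else:
    ix = 17
ix += rows % 8
d += 4
count = count + 18
for d in ix:
    rows -= d
d += rows - count

6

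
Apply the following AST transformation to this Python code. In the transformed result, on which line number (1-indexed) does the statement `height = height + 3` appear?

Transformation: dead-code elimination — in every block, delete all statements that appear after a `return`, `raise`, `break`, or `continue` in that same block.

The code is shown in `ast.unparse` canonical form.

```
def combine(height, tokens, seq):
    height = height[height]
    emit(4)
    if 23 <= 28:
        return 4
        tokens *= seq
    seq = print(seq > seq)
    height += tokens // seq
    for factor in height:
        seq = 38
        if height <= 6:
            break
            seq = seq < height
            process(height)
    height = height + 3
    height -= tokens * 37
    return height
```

12

Transformed code:
def combine(height, tokens, seq):
    height = height[height]
    emit(4)
    if 23 <= 28:
        return 4
    seq = print(seq > seq)
    height += tokens // seq
    for factor in height:
        seq = 38
        if height <= 6:
            break
    height = height + 3
    height -= tokens * 37
    return height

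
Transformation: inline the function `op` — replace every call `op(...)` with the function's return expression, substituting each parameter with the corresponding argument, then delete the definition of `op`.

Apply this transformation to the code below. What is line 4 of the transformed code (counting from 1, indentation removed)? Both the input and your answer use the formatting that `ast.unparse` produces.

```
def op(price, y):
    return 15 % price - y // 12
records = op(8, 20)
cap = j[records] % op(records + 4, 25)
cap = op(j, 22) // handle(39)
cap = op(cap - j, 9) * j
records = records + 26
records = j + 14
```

cap = (15 % (cap - j) - 9 // 12) * j

Transformed code:
records = 15 % 8 - 20 // 12
cap = j[records] % (15 % (records + 4) - 25 // 12)
cap = (15 % j - 22 // 12) // handle(39)
cap = (15 % (cap - j) - 9 // 12) * j
records = records + 26
records = j + 14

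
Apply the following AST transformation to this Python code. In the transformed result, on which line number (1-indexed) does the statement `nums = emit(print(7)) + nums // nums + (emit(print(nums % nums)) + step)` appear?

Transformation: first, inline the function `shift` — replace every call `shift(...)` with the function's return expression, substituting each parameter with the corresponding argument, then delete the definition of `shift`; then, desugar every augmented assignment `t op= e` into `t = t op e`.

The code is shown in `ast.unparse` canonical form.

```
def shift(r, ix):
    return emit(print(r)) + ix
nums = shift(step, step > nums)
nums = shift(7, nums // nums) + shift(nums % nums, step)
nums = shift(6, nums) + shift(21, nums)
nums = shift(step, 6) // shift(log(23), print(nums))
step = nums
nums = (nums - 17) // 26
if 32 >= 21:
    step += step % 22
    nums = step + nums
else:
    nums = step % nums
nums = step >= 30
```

Transformed code:
nums = emit(print(step)) + (step > nums)
nums = emit(print(7)) + nums // nums + (emit(print(nums % nums)) + step)
nums = emit(print(6)) + nums + (emit(print(21)) + nums)
nums = (emit(print(step)) + 6) // (emit(print(log(23))) + print(nums))
step = nums
nums = (nums - 17) // 26
if 32 >= 21:
    step = step + step % 22
    nums = step + nums
else:
    nums = step % nums
nums = step >= 30

2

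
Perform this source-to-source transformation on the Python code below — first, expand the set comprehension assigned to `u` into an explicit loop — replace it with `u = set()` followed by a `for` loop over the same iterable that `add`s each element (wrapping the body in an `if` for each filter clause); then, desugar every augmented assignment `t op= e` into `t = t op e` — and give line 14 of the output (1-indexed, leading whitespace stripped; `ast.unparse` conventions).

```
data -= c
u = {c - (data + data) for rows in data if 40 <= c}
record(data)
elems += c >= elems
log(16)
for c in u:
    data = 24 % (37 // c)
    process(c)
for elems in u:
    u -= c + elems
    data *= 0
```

Transformed code:
data = data - c
u = set()
for rows in data:
    if 40 <= c:
        u.add(c - (data + data))
record(data)
elems = elems + (c >= elems)
log(16)
for c in u:
    data = 24 % (37 // c)
    process(c)
for elems in u:
    u = u - (c + elems)
    data = data * 0

data = data * 0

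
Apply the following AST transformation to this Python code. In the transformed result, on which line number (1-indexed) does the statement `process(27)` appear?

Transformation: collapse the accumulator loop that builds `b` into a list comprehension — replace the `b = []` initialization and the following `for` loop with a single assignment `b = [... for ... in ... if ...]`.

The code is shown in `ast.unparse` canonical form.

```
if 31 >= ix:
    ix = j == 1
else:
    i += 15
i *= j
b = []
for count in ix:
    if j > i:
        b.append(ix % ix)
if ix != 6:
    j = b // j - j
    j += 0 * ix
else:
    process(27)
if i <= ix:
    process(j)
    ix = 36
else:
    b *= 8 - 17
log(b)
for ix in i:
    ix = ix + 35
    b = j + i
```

11

Transformed code:
if 31 >= ix:
    ix = j == 1
else:
    i += 15
i *= j
b = [ix % ix for count in ix if j > i]
if ix != 6:
    j = b // j - j
    j += 0 * ix
else:
    process(27)
if i <= ix:
    process(j)
    ix = 36
else:
    b *= 8 - 17
log(b)
for ix in i:
    ix = ix + 35
    b = j + i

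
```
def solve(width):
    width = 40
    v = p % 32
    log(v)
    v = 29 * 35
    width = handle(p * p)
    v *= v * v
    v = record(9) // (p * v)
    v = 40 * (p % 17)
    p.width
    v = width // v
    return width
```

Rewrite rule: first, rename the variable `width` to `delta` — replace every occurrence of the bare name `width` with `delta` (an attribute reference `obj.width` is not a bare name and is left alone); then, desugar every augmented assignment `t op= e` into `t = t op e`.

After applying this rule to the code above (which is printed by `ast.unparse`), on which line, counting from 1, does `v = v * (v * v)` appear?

Transformed code:
def solve(delta):
    delta = 40
    v = p % 32
    log(v)
    v = 29 * 35
    delta = handle(p * p)
    v = v * (v * v)
    v = record(9) // (p * v)
    v = 40 * (p % 17)
    p.width
    v = delta // v
    return delta

7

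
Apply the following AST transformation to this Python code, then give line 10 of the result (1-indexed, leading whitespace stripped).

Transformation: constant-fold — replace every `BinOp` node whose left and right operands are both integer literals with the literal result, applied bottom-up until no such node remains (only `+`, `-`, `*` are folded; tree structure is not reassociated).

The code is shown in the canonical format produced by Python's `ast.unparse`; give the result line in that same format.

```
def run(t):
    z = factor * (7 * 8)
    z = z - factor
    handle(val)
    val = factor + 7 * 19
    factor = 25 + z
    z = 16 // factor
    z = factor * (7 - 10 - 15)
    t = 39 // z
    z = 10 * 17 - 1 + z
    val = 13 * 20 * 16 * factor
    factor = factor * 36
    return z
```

Transformed code:
def run(t):
    z = factor * 56
    z = z - factor
    handle(val)
    val = factor + 133
    factor = 25 + z
    z = 16 // factor
    z = factor * -18
    t = 39 // z
    z = 169 + z
    val = 4160 * factor
    factor = factor * 36
    return z

z = 169 + z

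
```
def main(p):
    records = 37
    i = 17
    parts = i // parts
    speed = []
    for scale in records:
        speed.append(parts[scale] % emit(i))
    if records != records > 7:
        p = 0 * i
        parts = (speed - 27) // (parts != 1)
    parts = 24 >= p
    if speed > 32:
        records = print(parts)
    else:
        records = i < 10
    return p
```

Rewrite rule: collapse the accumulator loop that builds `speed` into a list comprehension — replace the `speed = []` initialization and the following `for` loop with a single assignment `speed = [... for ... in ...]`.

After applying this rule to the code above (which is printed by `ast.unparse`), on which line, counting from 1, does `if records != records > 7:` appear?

Transformed code:
def main(p):
    records = 37
    i = 17
    parts = i // parts
    speed = [parts[scale] % emit(i) for scale in records]
    if records != records > 7:
        p = 0 * i
        parts = (speed - 27) // (parts != 1)
    parts = 24 >= p
    if speed > 32:
        records = print(parts)
    else:
        records = i < 10
    return p

6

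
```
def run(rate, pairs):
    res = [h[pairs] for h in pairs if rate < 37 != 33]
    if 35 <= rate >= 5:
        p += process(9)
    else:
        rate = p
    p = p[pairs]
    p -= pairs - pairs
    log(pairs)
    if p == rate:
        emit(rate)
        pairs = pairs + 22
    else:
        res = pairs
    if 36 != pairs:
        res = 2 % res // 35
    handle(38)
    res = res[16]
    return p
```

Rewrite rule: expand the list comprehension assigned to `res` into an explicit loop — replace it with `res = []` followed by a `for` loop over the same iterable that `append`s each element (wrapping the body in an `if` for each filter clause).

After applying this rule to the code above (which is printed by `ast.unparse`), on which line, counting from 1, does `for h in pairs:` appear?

3

Transformed code:
def run(rate, pairs):
    res = []
    for h in pairs:
        if rate < 37 != 33:
            res.append(h[pairs])
    if 35 <= rate >= 5:
        p += process(9)
    else:
        rate = p
    p = p[pairs]
    p -= pairs - pairs
    log(pairs)
    if p == rate:
        emit(rate)
        pairs = pairs + 22
    else:
        res = pairs
    if 36 != pairs:
        res = 2 % res // 35
    handle(38)
    res = res[16]
    return p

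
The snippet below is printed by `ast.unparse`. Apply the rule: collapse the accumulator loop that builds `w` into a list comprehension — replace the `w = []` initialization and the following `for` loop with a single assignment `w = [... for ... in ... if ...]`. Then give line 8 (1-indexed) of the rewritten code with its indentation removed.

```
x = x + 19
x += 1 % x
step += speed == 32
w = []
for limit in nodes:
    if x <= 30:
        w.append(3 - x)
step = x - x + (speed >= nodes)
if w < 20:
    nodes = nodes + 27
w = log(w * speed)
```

w = log(w * speed)

Transformed code:
x = x + 19
x += 1 % x
step += speed == 32
w = [3 - x for limit in nodes if x <= 30]
step = x - x + (speed >= nodes)
if w < 20:
    nodes = nodes + 27
w = log(w * speed)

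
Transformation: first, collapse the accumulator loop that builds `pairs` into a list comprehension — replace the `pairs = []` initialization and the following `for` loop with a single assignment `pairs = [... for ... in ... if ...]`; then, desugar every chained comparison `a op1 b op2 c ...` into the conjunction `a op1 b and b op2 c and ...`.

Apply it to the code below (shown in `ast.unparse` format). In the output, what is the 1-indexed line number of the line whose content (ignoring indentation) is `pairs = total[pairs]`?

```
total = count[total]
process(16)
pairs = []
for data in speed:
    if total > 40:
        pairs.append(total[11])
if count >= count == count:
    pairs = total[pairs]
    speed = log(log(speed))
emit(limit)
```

5

Transformed code:
total = count[total]
process(16)
pairs = [total[11] for data in speed if total > 40]
if count >= count and count == count:
    pairs = total[pairs]
    speed = log(log(speed))
emit(limit)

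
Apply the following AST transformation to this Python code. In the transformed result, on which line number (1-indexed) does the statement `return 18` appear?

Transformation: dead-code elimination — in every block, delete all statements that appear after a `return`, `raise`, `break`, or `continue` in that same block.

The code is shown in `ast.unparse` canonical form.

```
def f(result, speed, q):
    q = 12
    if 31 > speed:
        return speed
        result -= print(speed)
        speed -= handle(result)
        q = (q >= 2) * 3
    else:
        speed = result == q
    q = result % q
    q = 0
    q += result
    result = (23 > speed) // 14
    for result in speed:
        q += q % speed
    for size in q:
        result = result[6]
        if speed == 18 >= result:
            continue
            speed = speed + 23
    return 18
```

Transformed code:
def f(result, speed, q):
    q = 12
    if 31 > speed:
        return speed
    else:
        speed = result == q
    q = result % q
    q = 0
    q += result
    result = (23 > speed) // 14
    for result in speed:
        q += q % speed
    for size in q:
        result = result[6]
        if speed == 18 >= result:
            continue
    return 18

17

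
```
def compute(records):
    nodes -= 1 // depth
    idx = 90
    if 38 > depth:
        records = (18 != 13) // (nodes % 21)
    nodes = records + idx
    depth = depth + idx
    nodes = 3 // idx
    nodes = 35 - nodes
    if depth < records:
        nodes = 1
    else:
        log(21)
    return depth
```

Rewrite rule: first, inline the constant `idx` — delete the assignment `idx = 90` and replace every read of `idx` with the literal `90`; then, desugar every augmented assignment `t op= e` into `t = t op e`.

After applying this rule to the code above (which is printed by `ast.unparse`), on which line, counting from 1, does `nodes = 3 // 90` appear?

Transformed code:
def compute(records):
    nodes = nodes - 1 // depth
    if 38 > depth:
        records = (18 != 13) // (nodes % 21)
    nodes = records + 90
    depth = depth + 90
    nodes = 3 // 90
    nodes = 35 - nodes
    if depth < records:
        nodes = 1
    else:
        log(21)
    return depth

7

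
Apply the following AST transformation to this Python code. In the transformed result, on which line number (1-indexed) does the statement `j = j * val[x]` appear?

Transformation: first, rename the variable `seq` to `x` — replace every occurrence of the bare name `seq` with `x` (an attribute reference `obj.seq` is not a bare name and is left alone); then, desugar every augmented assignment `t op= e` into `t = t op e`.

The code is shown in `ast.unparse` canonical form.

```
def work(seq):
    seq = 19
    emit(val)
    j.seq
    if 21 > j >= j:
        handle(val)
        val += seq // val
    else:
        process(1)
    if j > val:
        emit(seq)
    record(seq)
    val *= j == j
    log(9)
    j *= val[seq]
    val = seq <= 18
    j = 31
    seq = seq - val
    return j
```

15

Transformed code:
def work(x):
    x = 19
    emit(val)
    j.seq
    if 21 > j >= j:
        handle(val)
        val = val + x // val
    else:
        process(1)
    if j > val:
        emit(x)
    record(x)
    val = val * (j == j)
    log(9)
    j = j * val[x]
    val = x <= 18
    j = 31
    x = x - val
    return j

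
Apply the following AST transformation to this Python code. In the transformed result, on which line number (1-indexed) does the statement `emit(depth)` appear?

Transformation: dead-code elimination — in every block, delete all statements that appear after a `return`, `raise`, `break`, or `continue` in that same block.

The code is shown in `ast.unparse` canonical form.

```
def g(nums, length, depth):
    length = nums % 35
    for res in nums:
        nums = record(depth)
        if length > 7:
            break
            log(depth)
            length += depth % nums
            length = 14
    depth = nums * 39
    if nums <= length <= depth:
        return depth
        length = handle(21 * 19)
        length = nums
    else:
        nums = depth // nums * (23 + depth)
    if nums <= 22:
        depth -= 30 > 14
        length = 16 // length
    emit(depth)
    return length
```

15

Transformed code:
def g(nums, length, depth):
    length = nums % 35
    for res in nums:
        nums = record(depth)
        if length > 7:
            break
    depth = nums * 39
    if nums <= length <= depth:
        return depth
    else:
        nums = depth // nums * (23 + depth)
    if nums <= 22:
        depth -= 30 > 14
        length = 16 // length
    emit(depth)
    return length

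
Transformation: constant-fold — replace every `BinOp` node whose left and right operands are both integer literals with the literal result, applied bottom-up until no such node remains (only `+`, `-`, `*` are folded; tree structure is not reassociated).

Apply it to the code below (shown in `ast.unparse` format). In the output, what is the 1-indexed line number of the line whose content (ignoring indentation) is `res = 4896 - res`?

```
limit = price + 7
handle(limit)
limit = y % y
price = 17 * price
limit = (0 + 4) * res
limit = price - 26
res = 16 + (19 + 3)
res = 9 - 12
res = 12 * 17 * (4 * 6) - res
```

Transformed code:
limit = price + 7
handle(limit)
limit = y % y
price = 17 * price
limit = 4 * res
limit = price - 26
res = 38
res = -3
res = 4896 - res

9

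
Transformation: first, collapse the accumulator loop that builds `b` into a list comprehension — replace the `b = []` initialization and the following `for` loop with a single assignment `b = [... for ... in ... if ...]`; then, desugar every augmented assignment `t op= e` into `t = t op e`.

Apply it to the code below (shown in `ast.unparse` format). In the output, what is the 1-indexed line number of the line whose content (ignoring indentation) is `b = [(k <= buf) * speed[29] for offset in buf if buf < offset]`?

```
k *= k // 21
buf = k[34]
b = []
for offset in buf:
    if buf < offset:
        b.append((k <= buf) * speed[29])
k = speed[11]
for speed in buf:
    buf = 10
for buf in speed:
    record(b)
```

3

Transformed code:
k = k * (k // 21)
buf = k[34]
b = [(k <= buf) * speed[29] for offset in buf if buf < offset]
k = speed[11]
for speed in buf:
    buf = 10
for buf in speed:
    record(b)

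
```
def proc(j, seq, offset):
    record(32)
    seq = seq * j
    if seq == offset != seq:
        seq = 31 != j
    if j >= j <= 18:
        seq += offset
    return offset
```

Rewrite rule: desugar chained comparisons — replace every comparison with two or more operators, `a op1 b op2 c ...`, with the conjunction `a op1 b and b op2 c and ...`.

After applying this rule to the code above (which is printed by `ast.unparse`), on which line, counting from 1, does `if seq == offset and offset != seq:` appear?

4

Transformed code:
def proc(j, seq, offset):
    record(32)
    seq = seq * j
    if seq == offset and offset != seq:
        seq = 31 != j
    if j >= j and j <= 18:
        seq += offset
    return offset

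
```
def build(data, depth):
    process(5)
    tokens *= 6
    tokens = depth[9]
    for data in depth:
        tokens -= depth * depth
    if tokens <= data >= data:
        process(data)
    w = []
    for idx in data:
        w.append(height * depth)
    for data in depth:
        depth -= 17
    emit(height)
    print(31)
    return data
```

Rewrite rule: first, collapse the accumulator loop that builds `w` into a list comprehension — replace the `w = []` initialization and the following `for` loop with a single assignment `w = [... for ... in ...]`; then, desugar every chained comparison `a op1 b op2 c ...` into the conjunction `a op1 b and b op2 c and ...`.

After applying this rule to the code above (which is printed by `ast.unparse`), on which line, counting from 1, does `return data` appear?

14

Transformed code:
def build(data, depth):
    process(5)
    tokens *= 6
    tokens = depth[9]
    for data in depth:
        tokens -= depth * depth
    if tokens <= data and data >= data:
        process(data)
    w = [height * depth for idx in data]
    for data in depth:
        depth -= 17
    emit(height)
    print(31)
    return data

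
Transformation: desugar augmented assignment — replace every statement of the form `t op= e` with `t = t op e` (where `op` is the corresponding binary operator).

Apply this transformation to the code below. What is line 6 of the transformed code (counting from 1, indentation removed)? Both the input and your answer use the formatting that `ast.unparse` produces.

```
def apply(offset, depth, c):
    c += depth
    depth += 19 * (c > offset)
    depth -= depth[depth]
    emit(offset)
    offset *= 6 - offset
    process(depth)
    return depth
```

Transformed code:
def apply(offset, depth, c):
    c = c + depth
    depth = depth + 19 * (c > offset)
    depth = depth - depth[depth]
    emit(offset)
    offset = offset * (6 - offset)
    process(depth)
    return depth

offset = offset * (6 - offset)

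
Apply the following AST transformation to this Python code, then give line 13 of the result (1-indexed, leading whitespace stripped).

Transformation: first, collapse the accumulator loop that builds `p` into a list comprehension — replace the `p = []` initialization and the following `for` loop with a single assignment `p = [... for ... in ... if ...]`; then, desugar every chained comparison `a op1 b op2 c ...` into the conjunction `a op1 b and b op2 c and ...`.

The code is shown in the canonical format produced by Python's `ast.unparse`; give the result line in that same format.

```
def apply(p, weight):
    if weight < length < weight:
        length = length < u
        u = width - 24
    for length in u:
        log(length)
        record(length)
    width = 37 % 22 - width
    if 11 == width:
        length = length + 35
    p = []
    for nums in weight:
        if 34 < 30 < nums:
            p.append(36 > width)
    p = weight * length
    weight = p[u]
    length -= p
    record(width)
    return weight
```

weight = p[u]

Transformed code:
def apply(p, weight):
    if weight < length and length < weight:
        length = length < u
        u = width - 24
    for length in u:
        log(length)
        record(length)
    width = 37 % 22 - width
    if 11 == width:
        length = length + 35
    p = [36 > width for nums in weight if 34 < 30 and 30 < nums]
    p = weight * length
    weight = p[u]
    length -= p
    record(width)
    return weight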